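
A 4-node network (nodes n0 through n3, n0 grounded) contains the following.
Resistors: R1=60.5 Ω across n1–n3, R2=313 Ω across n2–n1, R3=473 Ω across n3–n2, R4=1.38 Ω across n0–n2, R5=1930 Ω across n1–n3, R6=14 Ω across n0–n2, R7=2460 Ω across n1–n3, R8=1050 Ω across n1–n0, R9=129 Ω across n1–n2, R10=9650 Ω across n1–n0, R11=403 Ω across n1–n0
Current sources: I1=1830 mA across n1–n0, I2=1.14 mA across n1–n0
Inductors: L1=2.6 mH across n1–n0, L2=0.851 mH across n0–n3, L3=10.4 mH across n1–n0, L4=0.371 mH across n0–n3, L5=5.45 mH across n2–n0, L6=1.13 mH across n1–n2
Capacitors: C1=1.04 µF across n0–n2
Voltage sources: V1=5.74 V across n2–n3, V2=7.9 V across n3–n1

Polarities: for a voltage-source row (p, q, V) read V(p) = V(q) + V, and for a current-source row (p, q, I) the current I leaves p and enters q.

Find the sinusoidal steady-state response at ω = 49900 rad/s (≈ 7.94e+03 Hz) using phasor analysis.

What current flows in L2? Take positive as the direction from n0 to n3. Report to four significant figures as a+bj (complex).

Element admittances at ω=49900 rad/s:
  Y(R1) = 0.01653+0.000j S between n1,n3
  I1: injects 1.83 A into n0 (from n1)
  Y(R2) = 0.003195+0.000j S between n2,n1
  Y(R3) = 0.002114+0.000j S between n3,n2
  Y(R4) = 0.7246+0.000j S between n0,n2
  I2: injects 0.00114 A into n0 (from n1)
  Y(R5) = 0.0005181+0.000j S between n1,n3
  Y(R6) = 0.07143+0.000j S between n0,n2
  Y(L1) = 0.000-0.007708j S between n1,n0
  Y(R7) = 0.0004065+0.000j S between n1,n3
  Y(R8) = 0.0009524+0.000j S between n1,n0
  Y(L2) = 0.000-0.02355j S between n0,n3
  Y(R9) = 0.007752+0.000j S between n1,n2
  Y(L3) = 0.000-0.001927j S between n1,n0
  Y(L4) = 0.000-0.05402j S between n0,n3
  Y(L5) = 0.000-0.003677j S between n2,n0
  Y(R10) = 0.0001036+0.000j S between n1,n0
  Y(L6) = 0.000-0.01773j S between n1,n2
  Y(R11) = 0.002481+0.000j S between n1,n0
  Y(C1) = 0.000+0.05190j S between n0,n2
  V1: constraint V(n2)−V(n3) = 5.74
  V2: constraint V(n3)−V(n1) = 7.9
Assemble and solve the 5×5 MNA system:
  V(n1)=-15.83-0.8279j  V(n2)=-2.189-0.8279j  V(n3)=-7.929-0.8279j
  i(V1)=1.542+1.007j  i(V2)=1.480+0.3915j

0.01950-0.1867j A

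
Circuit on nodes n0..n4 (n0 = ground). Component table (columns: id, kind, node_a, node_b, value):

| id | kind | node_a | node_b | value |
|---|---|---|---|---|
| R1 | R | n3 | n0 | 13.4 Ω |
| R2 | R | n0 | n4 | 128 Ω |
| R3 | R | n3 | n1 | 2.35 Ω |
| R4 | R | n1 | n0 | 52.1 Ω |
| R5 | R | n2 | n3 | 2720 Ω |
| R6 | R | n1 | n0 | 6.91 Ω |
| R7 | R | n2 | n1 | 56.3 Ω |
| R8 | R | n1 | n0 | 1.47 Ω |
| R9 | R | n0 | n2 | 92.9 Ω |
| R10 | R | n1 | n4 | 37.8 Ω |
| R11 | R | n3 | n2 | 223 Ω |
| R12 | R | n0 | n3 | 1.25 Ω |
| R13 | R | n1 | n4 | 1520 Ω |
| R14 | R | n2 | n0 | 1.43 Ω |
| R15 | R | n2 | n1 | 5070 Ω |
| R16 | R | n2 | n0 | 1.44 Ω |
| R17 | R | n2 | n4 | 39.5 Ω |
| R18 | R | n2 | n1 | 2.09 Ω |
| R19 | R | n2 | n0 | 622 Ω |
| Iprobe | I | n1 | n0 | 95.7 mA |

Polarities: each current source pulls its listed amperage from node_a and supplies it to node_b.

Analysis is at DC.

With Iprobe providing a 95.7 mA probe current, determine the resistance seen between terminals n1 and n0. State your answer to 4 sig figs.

Apply KCL at each of the 4 non-ground nodes and solve the resulting linear system.
Node n1: branches {R3, R4, R6, R7, R8, R10, R13, R15, R18, Iprobe} → V_1 = -0.06349
Node n2: branches {R5, R7, R9, R11, R14, R15, R16, R17, R18, R19} → V_2 = -0.01683
Node n3: branches {R1, R3, R5, R11, R12} → V_3 = -0.02077
Node n4: branches {R2, R10, R13, R17} → V_4 = -0.03565

R_eq = 0.6634 Ω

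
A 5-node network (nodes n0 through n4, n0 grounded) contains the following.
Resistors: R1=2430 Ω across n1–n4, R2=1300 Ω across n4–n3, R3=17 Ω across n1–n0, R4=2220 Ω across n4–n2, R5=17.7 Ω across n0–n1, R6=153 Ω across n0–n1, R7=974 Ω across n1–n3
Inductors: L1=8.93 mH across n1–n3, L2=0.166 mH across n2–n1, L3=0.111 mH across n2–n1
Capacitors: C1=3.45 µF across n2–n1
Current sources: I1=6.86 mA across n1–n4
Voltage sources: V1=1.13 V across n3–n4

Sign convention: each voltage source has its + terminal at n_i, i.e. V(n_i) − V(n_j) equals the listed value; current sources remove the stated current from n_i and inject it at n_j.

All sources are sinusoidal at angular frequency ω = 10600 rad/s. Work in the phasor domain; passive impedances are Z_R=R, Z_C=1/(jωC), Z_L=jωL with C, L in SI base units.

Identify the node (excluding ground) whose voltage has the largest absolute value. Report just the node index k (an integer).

4

Apply KCL at each of the 4 non-ground nodes and solve the resulting linear system.
Node n1: branches {R1, L1, R3, C1, R5, L2, R6, I1, R7, L3} → V_1 = 0.000+0.000j
Node n2: branches {C1, R4, L2, L3} → V_2 = -0.0002344-0.0003264j
Node n3: branches {R2, L1, R7, V1} → V_3 = 0.1285+0.7186j
Node n4: branches {R1, R2, R4, I1, V1} → V_4 = -1.002+0.7186j
Source currents: i(V1)=-0.008592+0.0006195j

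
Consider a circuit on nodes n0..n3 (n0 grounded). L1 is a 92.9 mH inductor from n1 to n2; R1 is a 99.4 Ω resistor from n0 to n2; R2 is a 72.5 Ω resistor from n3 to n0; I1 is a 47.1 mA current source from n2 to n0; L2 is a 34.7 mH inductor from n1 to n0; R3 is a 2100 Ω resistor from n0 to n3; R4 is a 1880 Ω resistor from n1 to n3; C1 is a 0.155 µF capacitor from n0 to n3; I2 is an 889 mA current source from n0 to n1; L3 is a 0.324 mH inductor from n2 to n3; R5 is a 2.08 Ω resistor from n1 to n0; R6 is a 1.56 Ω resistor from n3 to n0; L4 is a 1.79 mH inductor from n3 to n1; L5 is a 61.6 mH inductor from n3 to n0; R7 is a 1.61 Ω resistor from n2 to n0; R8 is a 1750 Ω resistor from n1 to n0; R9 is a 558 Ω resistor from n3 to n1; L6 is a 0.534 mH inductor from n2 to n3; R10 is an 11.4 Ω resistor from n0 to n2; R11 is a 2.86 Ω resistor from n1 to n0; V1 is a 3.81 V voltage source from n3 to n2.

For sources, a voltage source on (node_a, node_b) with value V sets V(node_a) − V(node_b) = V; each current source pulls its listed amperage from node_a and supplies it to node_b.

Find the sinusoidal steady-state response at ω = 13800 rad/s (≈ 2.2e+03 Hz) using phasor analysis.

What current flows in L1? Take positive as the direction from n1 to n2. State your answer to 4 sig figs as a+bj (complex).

-4.685e-05-0.002285j A

Element admittances at ω=13800 rad/s:
  Y(L1) = 0.000-0.0007800j S between n1,n2
  Y(R1) = 0.01006+0.000j S between n0,n2
  Y(R2) = 0.01379+0.000j S between n3,n0
  I1: injects 0.0471 A into n0 (from n2)
  Y(L2) = 0.000-0.002088j S between n1,n0
  Y(R3) = 0.0004762+0.000j S between n0,n3
  Y(R4) = 0.0005319+0.000j S between n1,n3
  Y(C1) = 0.000+0.002139j S between n0,n3
  I2: injects 0.889 A into n1 (from n0)
  Y(L3) = 0.000-0.2237j S between n2,n3
  Y(R5) = 0.4808+0.000j S between n1,n0
  Y(R6) = 0.6410+0.000j S between n3,n0
  Y(L4) = 0.000-0.04048j S between n3,n1
  Y(L5) = 0.000-0.001176j S between n3,n0
  Y(R7) = 0.6211+0.000j S between n2,n0
  Y(R8) = 0.0005714+0.000j S between n1,n0
  Y(R9) = 0.001792+0.000j S between n3,n1
  Y(L6) = 0.000-0.1357j S between n2,n3
  Y(R10) = 0.08772+0.000j S between n0,n2
  Y(R11) = 0.3497+0.000j S between n1,n0
  V1: constraint V(n3)−V(n2) = 3.81
Assemble and solve the 4×4 MNA system:
  V(n1)=1.075-0.03726j  V(n2)=-1.854+0.02280j  V(n3)=1.956+0.02280j
  i(V1)=-1.286+1.388j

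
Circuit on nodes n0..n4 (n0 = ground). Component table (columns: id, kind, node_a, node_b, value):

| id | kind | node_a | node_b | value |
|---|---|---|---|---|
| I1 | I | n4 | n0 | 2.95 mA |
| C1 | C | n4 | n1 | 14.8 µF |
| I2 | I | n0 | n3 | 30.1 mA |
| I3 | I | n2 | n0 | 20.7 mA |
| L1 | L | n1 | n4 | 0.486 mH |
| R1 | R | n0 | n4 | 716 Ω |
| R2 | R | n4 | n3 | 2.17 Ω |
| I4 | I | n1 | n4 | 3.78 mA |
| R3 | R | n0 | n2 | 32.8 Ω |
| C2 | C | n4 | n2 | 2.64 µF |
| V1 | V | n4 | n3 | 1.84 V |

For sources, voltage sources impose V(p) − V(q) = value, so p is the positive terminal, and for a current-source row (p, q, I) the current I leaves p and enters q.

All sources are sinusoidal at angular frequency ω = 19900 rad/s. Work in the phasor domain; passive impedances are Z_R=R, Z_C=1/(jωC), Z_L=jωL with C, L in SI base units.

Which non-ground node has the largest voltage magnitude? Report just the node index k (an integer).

3

Element admittances at ω=19900 rad/s:
  I1: injects 0.00295 A into n0 (from n4)
  Y(C1) = 0.000+0.2945j S between n4,n1
  I2: injects 0.0301 A into n3 (from n0)
  I3: injects 0.0207 A into n0 (from n2)
  Y(L1) = 0.000-0.1034j S between n1,n4
  Y(R1) = 0.001397+0.000j S between n0,n4
  Y(R2) = 0.4608+0.000j S between n4,n3
  I4: injects 0.00378 A into n4 (from n1)
  Y(R3) = 0.03049+0.000j S between n0,n2
  Y(C2) = 0.000+0.05254j S between n4,n2
  V1: constraint V(n4)−V(n3) = 1.84
Assemble and solve the 5×5 MNA system:
  V(n1)=0.2147-0.4689j  V(n2)=0.2017+0.02239j  V(n3)=-1.625-0.4887j  V(n4)=0.2147-0.4887j
  i(V1)=-0.8780+0.000j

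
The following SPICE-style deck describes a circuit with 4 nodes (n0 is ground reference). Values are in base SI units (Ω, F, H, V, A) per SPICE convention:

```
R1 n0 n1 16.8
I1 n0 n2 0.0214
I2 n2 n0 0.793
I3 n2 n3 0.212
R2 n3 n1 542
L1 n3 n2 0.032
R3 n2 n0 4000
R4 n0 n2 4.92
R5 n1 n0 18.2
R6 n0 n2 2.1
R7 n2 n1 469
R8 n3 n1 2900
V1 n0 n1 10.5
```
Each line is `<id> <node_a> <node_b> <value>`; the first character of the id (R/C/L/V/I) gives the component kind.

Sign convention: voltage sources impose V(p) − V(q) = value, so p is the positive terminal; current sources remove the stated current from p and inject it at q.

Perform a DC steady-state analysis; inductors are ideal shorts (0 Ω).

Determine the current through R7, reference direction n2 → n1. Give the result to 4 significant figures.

0.01984 A

Apply KCL at each of the 3 non-ground nodes and solve the resulting linear system.
Node n1: branches {R1, R2, R5, R7, R8, V1} → V_1 = -10.50
Node n2: branches {I1, I2, I3, L1, R3, R4, R6, R7} → V_2 = -1.194
Node n3: branches {I3, R2, L1, R8} → V_3 = -1.194
Source currents: i(L1)=0.1916, i(V1)=-1.242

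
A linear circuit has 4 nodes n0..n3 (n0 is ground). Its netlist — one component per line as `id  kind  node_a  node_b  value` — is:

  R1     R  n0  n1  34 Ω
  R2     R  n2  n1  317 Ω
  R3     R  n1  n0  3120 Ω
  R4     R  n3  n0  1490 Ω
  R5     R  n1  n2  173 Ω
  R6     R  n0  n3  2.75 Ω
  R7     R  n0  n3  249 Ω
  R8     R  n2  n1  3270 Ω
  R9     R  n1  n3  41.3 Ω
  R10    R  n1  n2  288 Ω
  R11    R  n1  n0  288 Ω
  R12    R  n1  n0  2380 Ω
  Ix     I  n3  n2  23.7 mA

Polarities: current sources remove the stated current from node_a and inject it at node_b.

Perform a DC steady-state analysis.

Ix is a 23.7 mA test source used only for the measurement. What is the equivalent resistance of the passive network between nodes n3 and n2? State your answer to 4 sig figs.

Element admittances at DC:
  Y(R1) = 0.02941 S between n0,n1
  Y(R2) = 0.003155 S between n2,n1
  Y(R3) = 0.0003205 S between n1,n0
  Y(R4) = 0.0006711 S between n3,n0
  Y(R5) = 0.005780 S between n1,n2
  Y(R6) = 0.3636 S between n0,n3
  Y(R7) = 0.004016 S between n0,n3
  Y(R8) = 0.0003058 S between n2,n1
  Y(R9) = 0.02421 S between n1,n3
  Y(R10) = 0.003472 S between n1,n2
  Y(R11) = 0.003472 S between n1,n0
  Y(R12) = 0.0004202 S between n1,n0
  Ix: injects 0.0237 A into n2 (from n3)
Assemble and solve the 3×3 MNA system:
  V(n1)=0.3947  V(n2)=2.259  V(n3)=-0.03603

R_eq = 96.83 Ω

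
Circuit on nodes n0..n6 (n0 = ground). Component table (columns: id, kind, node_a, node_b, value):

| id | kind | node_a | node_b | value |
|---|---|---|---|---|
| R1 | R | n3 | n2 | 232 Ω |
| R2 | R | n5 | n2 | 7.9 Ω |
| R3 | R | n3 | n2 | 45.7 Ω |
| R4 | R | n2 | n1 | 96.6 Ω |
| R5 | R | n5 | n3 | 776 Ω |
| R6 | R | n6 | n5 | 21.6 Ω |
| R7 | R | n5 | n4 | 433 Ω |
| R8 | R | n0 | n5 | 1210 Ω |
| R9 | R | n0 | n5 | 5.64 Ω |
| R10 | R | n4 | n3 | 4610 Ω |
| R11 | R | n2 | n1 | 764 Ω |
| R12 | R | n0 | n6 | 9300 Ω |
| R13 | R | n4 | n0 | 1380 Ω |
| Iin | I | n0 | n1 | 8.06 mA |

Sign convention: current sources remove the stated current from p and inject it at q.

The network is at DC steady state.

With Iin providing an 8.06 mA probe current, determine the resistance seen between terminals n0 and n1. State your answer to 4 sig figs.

Apply KCL at each of the 6 non-ground nodes and solve the resulting linear system.
Node n1: branches {R4, R11, Iin} → V_1 = 0.7992
Node n2: branches {R1, R2, R3, R4, R11} → V_2 = 0.1080
Node n3: branches {R1, R3, R5, R10} → V_3 = 0.1045
Node n4: branches {R7, R10, R13} → V_4 = 0.03899
Node n5: branches {R2, R5, R6, R7, R8, R9} → V_5 = 0.04506
Node n6: branches {R6, R12} → V_6 = 0.04496

R_eq = 99.16 Ω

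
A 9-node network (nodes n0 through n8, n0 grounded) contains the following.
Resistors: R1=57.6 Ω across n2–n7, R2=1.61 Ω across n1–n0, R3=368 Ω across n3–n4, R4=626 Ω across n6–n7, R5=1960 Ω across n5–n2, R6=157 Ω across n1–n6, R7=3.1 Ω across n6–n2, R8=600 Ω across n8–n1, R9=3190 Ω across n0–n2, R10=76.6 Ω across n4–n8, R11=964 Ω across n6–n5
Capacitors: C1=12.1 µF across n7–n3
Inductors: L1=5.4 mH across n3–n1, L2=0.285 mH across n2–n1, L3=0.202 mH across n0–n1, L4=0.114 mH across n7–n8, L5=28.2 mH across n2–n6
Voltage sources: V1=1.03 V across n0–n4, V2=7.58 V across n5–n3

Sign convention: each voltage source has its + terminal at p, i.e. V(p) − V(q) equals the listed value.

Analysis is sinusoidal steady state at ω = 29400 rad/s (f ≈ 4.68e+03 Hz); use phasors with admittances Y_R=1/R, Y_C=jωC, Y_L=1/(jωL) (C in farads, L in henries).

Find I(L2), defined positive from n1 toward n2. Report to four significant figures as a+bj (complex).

MNA unknowns: 8 node voltages V₁..V_8 plus 2 source currents (V1, V2)
R1: Y=0.01736+0.000j on G[2,7]
C1: Y=0.000+0.3557j on G[7,3]
R2: Y=0.6211+0.000j on G[1,0]
L1: Y=0.000-0.006299j on G[3,1]
R3: Y=0.002717+0.000j on G[3,4]
R4: Y=0.001597+0.000j on G[6,7]
L2: Y=0.000-0.1193j on G[2,1]
R5: Y=0.0005102+0.000j on G[5,2]
R6: Y=0.006369+0.000j on G[1,6]
L3: Y=0.000-0.1684j on G[0,1]
R7: Y=0.3226+0.000j on G[6,2]
L4: Y=0.000-0.2984j on G[7,8]
R8: Y=0.001667+0.000j on G[8,1]
R9: Y=0.0003135+0.000j on G[0,2]
R10: Y=0.01305+0.000j on G[4,8]
R11: Y=0.001037+0.000j on G[6,5]
L5: Y=0.000-0.001206j on G[2,6]
V1: row V0−V4=1.03, i_V1 at 0,4
V2: row V5−V3=7.58, i_V2 at 5,3
solve → V1=-0.008238+0.001214j, V2=0.008032-0.02639j, V3=-0.7224-0.1022j, V4=-1.030+0.000j, V5=6.858-0.1022j, V6=0.02568-0.02655j, V7=-0.7109-0.1324j, V8=-0.7179-0.1421j
aux → i_V1=-0.004910+0.002133j, i_V2=-0.01058+0.0001171j

0.003295+0.001942j A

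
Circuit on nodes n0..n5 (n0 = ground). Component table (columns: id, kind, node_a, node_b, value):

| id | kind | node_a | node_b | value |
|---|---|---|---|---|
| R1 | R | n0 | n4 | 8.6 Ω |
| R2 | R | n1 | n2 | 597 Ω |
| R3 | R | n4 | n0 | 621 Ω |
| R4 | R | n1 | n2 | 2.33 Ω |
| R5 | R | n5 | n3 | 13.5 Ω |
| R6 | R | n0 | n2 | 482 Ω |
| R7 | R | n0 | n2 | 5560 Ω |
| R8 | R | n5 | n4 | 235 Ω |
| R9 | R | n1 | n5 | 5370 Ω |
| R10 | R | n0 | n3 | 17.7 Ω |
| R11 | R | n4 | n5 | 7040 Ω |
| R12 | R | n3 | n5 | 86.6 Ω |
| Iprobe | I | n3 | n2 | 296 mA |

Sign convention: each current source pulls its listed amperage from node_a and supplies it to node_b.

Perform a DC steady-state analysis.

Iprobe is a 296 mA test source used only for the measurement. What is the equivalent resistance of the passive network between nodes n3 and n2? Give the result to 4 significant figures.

MNA unknowns: 5 node voltages V₁..V_5
R1: Y=0.1163 on G[0,4]
R2: Y=0.001675 on G[1,2]
R3: Y=0.001610 on G[4,0]
R4: Y=0.4292 on G[1,2]
R5: Y=0.07407 on G[5,3]
R6: Y=0.002075 on G[0,2]
R7: Y=0.0001799 on G[0,2]
R8: Y=0.004255 on G[5,4]
R9: Y=0.0001862 on G[1,5]
R10: Y=0.05650 on G[0,3]
R11: Y=0.0001420 on G[4,5]
R12: Y=0.01155 on G[3,5]
Iprobe: z[3]−=0.296, z[2]+=0.296
solve → V1=120.9, V2=121.0, V3=-4.523, V4=-0.1457, V5=-4.051

R_eq = 424.0 Ω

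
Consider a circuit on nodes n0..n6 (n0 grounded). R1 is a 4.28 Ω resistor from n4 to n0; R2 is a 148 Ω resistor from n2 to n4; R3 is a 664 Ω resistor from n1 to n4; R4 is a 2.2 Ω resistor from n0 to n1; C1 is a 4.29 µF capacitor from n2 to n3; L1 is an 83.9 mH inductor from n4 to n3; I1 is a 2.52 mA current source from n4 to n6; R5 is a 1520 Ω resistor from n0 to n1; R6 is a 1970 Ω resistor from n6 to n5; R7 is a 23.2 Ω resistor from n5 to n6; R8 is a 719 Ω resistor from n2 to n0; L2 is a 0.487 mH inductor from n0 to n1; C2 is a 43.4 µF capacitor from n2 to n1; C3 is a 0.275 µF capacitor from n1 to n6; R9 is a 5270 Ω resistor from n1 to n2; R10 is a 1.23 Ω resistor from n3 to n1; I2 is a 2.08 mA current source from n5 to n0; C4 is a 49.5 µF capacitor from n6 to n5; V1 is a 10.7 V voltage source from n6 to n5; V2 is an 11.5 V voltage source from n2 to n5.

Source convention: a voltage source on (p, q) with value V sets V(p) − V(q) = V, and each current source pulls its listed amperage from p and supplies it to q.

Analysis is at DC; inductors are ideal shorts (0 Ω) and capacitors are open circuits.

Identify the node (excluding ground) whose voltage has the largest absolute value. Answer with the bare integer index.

MNA unknowns: 6 node voltages V₁..V_6 plus 4 source currents (L1, L2, V1, V2)
R1: Y=0.2336 on G[4,0]
R2: Y=0.006757 on G[2,4]
R3: Y=0.001506 on G[1,4]
R4: Y=0.4545 on G[0,1]
C1: Y=0.000 on G[2,3]
L1: row V4−V3=0, i_L1 at 4,3
I1: z[4]−=0.00252, z[6]+=0.00252
R5: Y=0.0006579 on G[0,1]
R6: Y=0.0005076 on G[6,5]
R7: Y=0.04310 on G[5,6]
R8: Y=0.001391 on G[2,0]
L2: row V0−V1=0, i_L2 at 0,1
C2: Y=0.000 on G[2,1]
C3: Y=0.000 on G[1,6]
R9: Y=0.0001898 on G[1,2]
R10: Y=0.8130 on G[3,1]
I2: z[5]−=0.00208, z[0]+=0.00208
C4: Y=0.000 on G[6,5]
V1: row V6−V5=10.7, i_V1 at 6,5
V2: row V2−V5=11.5, i_V2 at 2,5
solve → V1=0.000, V2=0.05110, V3=-0.002061, V4=-0.002061, V5=-11.45, V6=-0.7489
aux → i_L1=-0.001676, i_L2=0.001669, i_V1=-0.4641, i_V2=-0.0004400

5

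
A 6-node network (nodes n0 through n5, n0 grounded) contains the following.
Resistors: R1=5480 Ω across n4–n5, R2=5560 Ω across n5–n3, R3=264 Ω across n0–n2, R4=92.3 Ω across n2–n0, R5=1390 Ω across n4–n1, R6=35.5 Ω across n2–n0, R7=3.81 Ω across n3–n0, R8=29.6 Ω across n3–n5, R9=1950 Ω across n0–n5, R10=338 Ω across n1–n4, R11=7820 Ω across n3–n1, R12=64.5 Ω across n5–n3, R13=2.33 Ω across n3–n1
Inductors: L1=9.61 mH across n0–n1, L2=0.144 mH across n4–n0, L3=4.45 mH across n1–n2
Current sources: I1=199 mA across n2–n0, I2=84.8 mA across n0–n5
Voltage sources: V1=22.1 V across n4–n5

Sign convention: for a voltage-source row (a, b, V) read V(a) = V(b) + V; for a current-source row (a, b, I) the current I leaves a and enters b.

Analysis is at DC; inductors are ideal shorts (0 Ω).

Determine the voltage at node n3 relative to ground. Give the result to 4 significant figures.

-1.475 V

MNA unknowns: 5 node voltages V₁..V_5 plus 4 source currents (L1, L2, L3, V1)
R1: Y=0.0001825 on G[4,5]
R2: Y=0.0001799 on G[5,3]
R3: Y=0.003788 on G[0,2]
R4: Y=0.01083 on G[2,0]
L1: row V0−V1=0, i_L1 at 0,1
R5: Y=0.0007194 on G[4,1]
R6: Y=0.02817 on G[2,0]
I1: z[2]−=0.199, z[0]+=0.199
R7: Y=0.2625 on G[3,0]
R8: Y=0.03378 on G[3,5]
R9: Y=0.0005128 on G[0,5]
L2: row V4−V0=0, i_L2 at 4,0
R10: Y=0.002959 on G[1,4]
R11: Y=0.0001279 on G[3,1]
R12: Y=0.01550 on G[5,3]
R13: Y=0.4292 on G[3,1]
L3: row V1−V2=0, i_L3 at 1,2
I2: z[0]−=0.0848, z[5]+=0.0848
V1: row V4−V5=22.1, i_V1 at 4,5
solve → V1=0.000, V2=0.000, V3=-1.475, V4=0.000, V5=-22.10
aux → i_L1=0.8322, i_L2=1.116, i_L3=0.1990, i_V1=-1.120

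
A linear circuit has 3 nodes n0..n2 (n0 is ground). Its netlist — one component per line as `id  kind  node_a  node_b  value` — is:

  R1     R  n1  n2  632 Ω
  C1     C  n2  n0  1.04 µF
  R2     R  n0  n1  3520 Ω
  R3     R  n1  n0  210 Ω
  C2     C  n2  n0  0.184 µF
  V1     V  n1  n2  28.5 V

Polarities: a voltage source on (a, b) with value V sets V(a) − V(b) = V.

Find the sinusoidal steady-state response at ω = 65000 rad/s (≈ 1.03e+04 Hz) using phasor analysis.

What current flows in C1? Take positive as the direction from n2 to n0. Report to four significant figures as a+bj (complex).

Element admittances at ω=65000 rad/s:
  Y(R1) = 0.001582+0.000j S between n1,n2
  Y(C1) = 0.000+0.06760j S between n2,n0
  Y(R2) = 0.0002841+0.000j S between n0,n1
  Y(R3) = 0.004762+0.000j S between n1,n0
  Y(C2) = 0.000+0.01196j S between n2,n0
  V1: constraint V(n1)−V(n2) = 28.5
Assemble and solve the 3×3 MNA system:
  V(n1)=28.39+1.800j  V(n2)=-0.1142+1.800j
  i(V1)=-0.1883-0.009084j

-0.1217-0.007719j A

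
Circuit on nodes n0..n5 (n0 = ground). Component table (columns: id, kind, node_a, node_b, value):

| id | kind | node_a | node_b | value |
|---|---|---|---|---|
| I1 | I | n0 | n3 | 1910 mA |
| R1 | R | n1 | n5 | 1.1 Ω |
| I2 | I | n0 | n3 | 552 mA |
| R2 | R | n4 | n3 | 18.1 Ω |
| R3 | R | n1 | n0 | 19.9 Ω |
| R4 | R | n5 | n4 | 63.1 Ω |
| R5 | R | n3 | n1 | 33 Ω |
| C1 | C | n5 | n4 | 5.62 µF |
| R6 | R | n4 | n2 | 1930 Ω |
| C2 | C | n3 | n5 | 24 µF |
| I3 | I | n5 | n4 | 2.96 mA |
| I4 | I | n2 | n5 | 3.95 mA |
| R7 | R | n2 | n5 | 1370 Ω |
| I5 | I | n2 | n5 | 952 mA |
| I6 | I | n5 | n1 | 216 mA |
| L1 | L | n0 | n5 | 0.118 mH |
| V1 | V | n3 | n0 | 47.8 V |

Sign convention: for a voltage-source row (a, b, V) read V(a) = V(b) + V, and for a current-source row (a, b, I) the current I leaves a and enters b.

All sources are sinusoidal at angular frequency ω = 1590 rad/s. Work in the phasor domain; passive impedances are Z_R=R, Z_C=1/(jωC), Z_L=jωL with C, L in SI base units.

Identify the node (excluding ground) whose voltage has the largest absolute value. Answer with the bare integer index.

2

Apply KCL at each of the 5 non-ground nodes and solve the resulting linear system.
Node n1: branches {R1, R3, R5, I6} → V_1 = 1.334+0.3953j
Node n2: branches {R6, I4, R7, I5} → V_2 = -753.4-1.331j
Node n3: branches {I1, I2, R2, R5, C2, V1} → V_3 = 47.80+0.000j
Node n4: branches {R2, R4, C1, R6, I3} → V_4 = 30.85-3.811j
Node n5: branches {R1, R4, C1, C2, I3, I4, R7, I5, I6, L1} → V_5 = -0.3785+0.4303j
Source currents: i(V1)=0.1013-2.037j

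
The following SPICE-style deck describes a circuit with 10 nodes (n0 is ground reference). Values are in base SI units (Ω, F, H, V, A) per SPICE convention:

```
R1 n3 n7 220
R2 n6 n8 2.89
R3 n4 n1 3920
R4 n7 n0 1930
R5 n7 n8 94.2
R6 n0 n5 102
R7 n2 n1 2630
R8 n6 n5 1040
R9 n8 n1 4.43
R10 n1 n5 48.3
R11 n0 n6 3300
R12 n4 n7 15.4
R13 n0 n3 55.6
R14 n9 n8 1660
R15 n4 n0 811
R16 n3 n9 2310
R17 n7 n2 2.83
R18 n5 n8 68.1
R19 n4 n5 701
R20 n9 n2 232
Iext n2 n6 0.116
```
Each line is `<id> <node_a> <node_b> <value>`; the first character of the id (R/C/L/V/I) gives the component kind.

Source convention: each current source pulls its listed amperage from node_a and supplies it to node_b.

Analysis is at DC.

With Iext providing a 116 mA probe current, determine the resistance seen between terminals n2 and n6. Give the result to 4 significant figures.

Element admittances at DC:
  Y(R1) = 0.004545 S between n3,n7
  Y(R2) = 0.3460 S between n6,n8
  Y(R3) = 0.0002551 S between n4,n1
  Y(R4) = 0.0005181 S between n7,n0
  Y(R5) = 0.01062 S between n7,n8
  Y(R6) = 0.009804 S between n0,n5
  Y(R7) = 0.0003802 S between n2,n1
  Y(R8) = 0.0009615 S between n6,n5
  Y(R9) = 0.2257 S between n8,n1
  Y(R10) = 0.02070 S between n1,n5
  Y(R11) = 0.0003030 S between n0,n6
  Y(R12) = 0.06494 S between n4,n7
  Y(R13) = 0.01799 S between n0,n3
  Y(R14) = 0.0006024 S between n9,n8
  Y(R15) = 0.001233 S between n4,n0
  Y(R16) = 0.0004329 S between n3,n9
  Y(R17) = 0.3534 S between n7,n2
  Y(R18) = 0.01468 S between n5,n8
  Y(R19) = 0.001427 S between n4,n5
  Y(R20) = 0.004310 S between n9,n2
  Iext: injects 0.116 A into n6 (from n2)
Assemble and solve the 9×9 MNA system:
  V(n1)=2.988  V(n2)=-4.413  V(n3)=-0.8748  V(n4)=-3.873  V(n5)=2.204  V(n6)=3.409  V(n7)=-4.107  V(n8)=3.080  V(n9)=-3.282

R_eq = 67.44 Ω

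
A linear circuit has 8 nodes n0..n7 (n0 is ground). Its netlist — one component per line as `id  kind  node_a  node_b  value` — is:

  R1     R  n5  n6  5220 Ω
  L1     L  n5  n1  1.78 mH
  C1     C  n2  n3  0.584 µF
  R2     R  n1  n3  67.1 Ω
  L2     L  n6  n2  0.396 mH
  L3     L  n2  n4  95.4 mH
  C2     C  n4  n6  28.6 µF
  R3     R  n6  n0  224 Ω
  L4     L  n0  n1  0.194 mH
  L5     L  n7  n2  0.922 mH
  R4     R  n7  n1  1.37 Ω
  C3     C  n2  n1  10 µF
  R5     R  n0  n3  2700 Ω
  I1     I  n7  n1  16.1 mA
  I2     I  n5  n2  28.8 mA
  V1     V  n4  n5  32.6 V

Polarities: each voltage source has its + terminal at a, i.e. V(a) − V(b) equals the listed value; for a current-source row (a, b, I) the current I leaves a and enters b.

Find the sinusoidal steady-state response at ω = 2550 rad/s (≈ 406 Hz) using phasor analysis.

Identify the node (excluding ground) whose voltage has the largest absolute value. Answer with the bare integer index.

Element admittances at ω=2550 rad/s:
  Y(R1) = 0.0001916+0.000j S between n5,n6
  Y(L1) = 0.000-0.2203j S between n5,n1
  Y(C1) = 0.000+0.001489j S between n2,n3
  Y(R2) = 0.01490+0.000j S between n1,n3
  Y(L2) = 0.000-0.9903j S between n6,n2
  Y(L3) = 0.000-0.004111j S between n2,n4
  Y(C2) = 0.000+0.07293j S between n4,n6
  Y(R3) = 0.004464+0.000j S between n6,n0
  Y(L4) = 0.000-2.021j S between n0,n1
  Y(L5) = 0.000-0.4253j S between n7,n2
  Y(R4) = 0.7299+0.000j S between n7,n1
  Y(C3) = 0.000+0.02550j S between n2,n1
  Y(R5) = 0.0003704+0.000j S between n0,n3
  I1: injects 0.0161 A into n1 (from n7)
  I2: injects 0.0288 A into n2 (from n5)
  V1: constraint V(n4)−V(n5) = 32.6
Assemble and solve the 8×8 MNA system:
  V(n1)=0.02615+0.03196j  V(n2)=-9.397+10.54j  V(n3)=-1.078-0.7799j  V(n4)=54.09-5.633j  V(n5)=21.49-5.633j  V(n6)=-14.38+11.90j  V(n7)=2.192+6.785j
  i(V1)=-1.212-4.733j

4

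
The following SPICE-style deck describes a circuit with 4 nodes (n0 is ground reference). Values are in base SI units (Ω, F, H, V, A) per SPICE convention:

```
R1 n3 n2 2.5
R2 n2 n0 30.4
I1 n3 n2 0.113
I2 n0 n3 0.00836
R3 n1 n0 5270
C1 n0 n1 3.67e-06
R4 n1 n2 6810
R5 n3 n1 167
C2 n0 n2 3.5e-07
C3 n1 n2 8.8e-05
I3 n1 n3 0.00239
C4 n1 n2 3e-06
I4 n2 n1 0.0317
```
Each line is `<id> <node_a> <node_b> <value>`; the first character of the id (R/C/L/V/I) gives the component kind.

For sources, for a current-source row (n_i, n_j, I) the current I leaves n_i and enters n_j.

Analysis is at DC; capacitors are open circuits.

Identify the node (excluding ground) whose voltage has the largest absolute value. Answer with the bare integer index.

1

Element admittances at DC:
  Y(R1) = 0.4000 S between n3,n2
  Y(R2) = 0.03289 S between n2,n0
  I1: injects 0.113 A into n2 (from n3)
  I2: injects 0.00836 A into n3 (from n0)
  Y(R3) = 0.0001898 S between n1,n0
  Y(C1) = 0.000 S between n0,n1
  Y(R4) = 0.0001468 S between n1,n2
  Y(R5) = 0.005988 S between n3,n1
  Y(C2) = 0.000 S between n0,n2
  Y(C3) = 0.000 S between n1,n2
  I3: injects 0.00239 A into n3 (from n1)
  Y(C4) = 0.000 S between n1,n2
  I4: injects 0.0317 A into n1 (from n2)
Assemble and solve the 3×3 MNA system:
  V(n1)=4.678  V(n2)=0.2272  V(n3)=0.04095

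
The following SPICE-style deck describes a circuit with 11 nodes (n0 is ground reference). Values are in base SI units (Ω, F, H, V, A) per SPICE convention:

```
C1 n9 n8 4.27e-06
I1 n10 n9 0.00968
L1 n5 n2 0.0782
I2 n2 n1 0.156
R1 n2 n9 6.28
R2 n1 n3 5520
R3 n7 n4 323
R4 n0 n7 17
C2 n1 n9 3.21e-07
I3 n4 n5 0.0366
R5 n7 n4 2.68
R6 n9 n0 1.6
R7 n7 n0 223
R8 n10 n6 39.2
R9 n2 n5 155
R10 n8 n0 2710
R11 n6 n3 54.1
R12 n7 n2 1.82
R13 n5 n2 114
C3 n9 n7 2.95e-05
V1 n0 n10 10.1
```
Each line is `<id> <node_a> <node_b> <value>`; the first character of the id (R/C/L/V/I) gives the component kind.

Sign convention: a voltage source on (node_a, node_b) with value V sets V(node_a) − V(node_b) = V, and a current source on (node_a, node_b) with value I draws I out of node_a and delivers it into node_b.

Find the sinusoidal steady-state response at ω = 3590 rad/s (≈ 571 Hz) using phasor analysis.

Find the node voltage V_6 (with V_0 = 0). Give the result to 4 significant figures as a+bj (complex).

Apply KCL at each of the 10 non-ground nodes and solve the resulting linear system.
Node n1: branches {I2, R2, C2} → V_1 = 20.26-130.7j
Node n2: branches {L1, I2, R1, R9, R12, R13} → V_2 = -0.5303+0.2411j
Node n3: branches {R2, R11} → V_3 = -9.595-2.172j
Node n4: branches {R3, I3, R5} → V_4 = -0.5801+0.3093j
Node n5: branches {L1, I3, R9, R13} → V_5 = 1.749+0.7744j
Node n6: branches {R8, R11} → V_6 = -9.888-0.9125j
Node n7: branches {R3, R4, R5, R7, R12, C3} → V_7 = -0.4828+0.3093j
Node n8: branches {C1, R10} → V_8 = 0.05553+0.007253j
Node n9: branches {C1, I1, R1, C2, R6, C3} → V_9 = 0.05571+0.005916j
Node n10: branches {I1, R8, V1} → V_10 = -10.10+0.000j
Source currents: i(V1)=0.004272+0.02328j

-9.888-0.9125j V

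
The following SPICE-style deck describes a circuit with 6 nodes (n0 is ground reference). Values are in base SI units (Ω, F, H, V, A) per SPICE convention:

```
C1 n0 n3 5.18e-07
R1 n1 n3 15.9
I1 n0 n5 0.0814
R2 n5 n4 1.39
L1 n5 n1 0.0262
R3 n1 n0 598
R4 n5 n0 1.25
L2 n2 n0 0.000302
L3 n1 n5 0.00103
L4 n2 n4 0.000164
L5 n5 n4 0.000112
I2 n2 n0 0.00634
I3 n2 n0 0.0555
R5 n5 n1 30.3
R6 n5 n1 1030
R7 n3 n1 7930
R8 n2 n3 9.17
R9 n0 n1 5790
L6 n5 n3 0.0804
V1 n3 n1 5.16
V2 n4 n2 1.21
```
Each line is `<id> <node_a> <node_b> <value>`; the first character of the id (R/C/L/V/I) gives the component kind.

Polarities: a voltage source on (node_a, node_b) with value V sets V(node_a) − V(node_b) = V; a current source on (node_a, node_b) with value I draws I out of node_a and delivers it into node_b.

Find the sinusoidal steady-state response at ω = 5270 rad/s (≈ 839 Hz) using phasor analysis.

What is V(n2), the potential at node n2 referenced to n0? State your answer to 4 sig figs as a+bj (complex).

MNA unknowns: 5 node voltages V₁..V_5 plus 2 source currents (V1, V2)
C1: Y=0.000+0.002730j on G[0,3]
R1: Y=0.06289+0.000j on G[1,3]
I1: z[0]−=0.0814, z[5]+=0.0814
R2: Y=0.7194+0.000j on G[5,4]
L1: Y=0.000-0.007242j on G[5,1]
R3: Y=0.001672+0.000j on G[1,0]
R4: Y=0.8000+0.000j on G[5,0]
L2: Y=0.000-0.6283j on G[2,0]
L3: Y=0.000-0.1842j on G[1,5]
L4: Y=0.000-1.157j on G[2,4]
L5: Y=0.000-1.694j on G[5,4]
I2: z[2]−=0.00634, z[0]+=0.00634
I3: z[2]−=0.0555, z[0]+=0.0555
R5: Y=0.03300+0.000j on G[5,1]
R6: Y=0.0009709+0.000j on G[5,1]
R7: Y=0.0001261+0.000j on G[3,1]
R8: Y=0.1091+0.000j on G[2,3]
R9: Y=0.0001727+0.000j on G[0,1]
L6: Y=0.000-0.002360j on G[5,3]
V1: row V3−V1=5.16, i_V1 at 3,1
V2: row V4−V2=1.21, i_V2 at 4,2
solve → V1=-1.454-2.562j, V2=-0.5520-0.2781j, V3=3.706-2.562j, V4=0.6580-0.2781j, V5=0.2375-0.4403j
aux → i_V1=-0.7915+0.2471j, i_V2=-0.5772+1.996j

-0.5520-0.2781j V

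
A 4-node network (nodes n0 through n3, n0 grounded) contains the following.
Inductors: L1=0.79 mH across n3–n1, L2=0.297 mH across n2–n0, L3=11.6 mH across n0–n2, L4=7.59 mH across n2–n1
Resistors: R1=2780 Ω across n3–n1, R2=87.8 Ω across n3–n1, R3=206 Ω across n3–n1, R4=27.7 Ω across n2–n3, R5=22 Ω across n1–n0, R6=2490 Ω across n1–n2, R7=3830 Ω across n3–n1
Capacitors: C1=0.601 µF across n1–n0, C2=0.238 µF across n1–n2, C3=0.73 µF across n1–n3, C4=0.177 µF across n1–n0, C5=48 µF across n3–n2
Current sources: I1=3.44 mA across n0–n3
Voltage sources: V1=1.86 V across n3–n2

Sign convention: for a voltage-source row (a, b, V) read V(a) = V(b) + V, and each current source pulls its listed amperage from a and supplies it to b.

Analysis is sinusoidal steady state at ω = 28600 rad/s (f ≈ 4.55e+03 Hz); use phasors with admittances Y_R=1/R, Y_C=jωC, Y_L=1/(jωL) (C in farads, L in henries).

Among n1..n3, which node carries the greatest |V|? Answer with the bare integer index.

3

Apply KCL at each of the 3 non-ground nodes and solve the resulting linear system.
Node n1: branches {L1, R1, R2, C1, R3, C2, R5, L4, R6, R7, C3, C4} → V_1 = 0.3551-0.6972j
Node n2: branches {L2, R4, C2, L3, L4, R6, C5, V1} → V_2 = -0.1970-0.2337j
Node n3: branches {L1, R1, R2, R3, R4, I1, R7, C3, C5, V1} → V_3 = 1.663-0.2337j
Source currents: i(V1)=-0.09660-2.531j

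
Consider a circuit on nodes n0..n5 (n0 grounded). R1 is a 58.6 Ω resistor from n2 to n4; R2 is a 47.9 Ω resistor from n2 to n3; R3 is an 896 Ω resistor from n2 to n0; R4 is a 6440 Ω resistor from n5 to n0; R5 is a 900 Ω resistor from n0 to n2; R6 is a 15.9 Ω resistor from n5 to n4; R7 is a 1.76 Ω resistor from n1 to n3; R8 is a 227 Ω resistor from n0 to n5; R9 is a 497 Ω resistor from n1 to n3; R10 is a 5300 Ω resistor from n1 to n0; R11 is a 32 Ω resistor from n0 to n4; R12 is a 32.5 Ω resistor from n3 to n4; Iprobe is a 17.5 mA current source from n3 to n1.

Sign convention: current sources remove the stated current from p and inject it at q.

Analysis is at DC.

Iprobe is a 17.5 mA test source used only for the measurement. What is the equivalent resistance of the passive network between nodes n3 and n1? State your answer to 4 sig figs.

Apply KCL at each of the 5 non-ground nodes and solve the resulting linear system.
Node n1: branches {R7, R9, R10, Iprobe} → V_1 = 0.03040
Node n2: branches {R1, R2, R3, R5} → V_2 = -0.0002110
Node n3: branches {R2, R7, R9, R12, Iprobe} → V_3 = -0.0002847
Node n4: branches {R1, R6, R11, R12} → V_4 = -0.0001483
Node n5: branches {R4, R6, R8} → V_5 = -0.0001383

R_eq = 1.753 Ω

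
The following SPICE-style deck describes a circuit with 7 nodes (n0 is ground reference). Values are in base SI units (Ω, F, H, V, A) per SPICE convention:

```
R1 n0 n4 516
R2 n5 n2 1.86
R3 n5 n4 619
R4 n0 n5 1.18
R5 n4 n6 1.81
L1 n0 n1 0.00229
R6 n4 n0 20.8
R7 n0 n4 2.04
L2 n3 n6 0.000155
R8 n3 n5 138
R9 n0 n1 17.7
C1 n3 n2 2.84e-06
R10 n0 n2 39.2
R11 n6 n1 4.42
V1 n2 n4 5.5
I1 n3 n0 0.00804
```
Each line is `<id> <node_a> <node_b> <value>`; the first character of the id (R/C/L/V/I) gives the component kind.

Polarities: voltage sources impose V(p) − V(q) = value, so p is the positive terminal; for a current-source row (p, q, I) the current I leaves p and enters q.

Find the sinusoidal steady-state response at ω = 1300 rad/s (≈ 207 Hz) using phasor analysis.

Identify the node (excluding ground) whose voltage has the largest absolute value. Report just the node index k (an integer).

MNA unknowns: 6 node voltages V₁..V_6 plus 1 source current (V1)
R1: Y=0.001938+0.000j on G[0,4]
R2: Y=0.5376+0.000j on G[5,2]
R3: Y=0.001616+0.000j on G[5,4]
R4: Y=0.8475+0.000j on G[0,5]
R5: Y=0.5525+0.000j on G[4,6]
L1: Y=0.000-0.3359j on G[0,1]
R6: Y=0.04808+0.000j on G[4,0]
R7: Y=0.4902+0.000j on G[0,4]
L2: Y=0.000-4.963j on G[3,6]
R8: Y=0.007246+0.000j on G[3,5]
R9: Y=0.05650+0.000j on G[0,1]
C1: Y=0.000+0.003692j on G[3,2]
R10: Y=0.02551+0.000j on G[0,2]
R11: Y=0.2262+0.000j on G[6,1]
V1: row V2−V4=5.5, i_V1 at 2,4
I1: z[3]−=0.00804, z[0]+=0.00804
solve → V1=-0.3870-0.6487j, V2=3.598-0.1033j, V3=-1.451-0.2336j, V4=-1.902-0.1033j, V5=1.378-0.04119j, V6=-1.447-0.2360j
aux → i_V1=-1.285+0.01741j

2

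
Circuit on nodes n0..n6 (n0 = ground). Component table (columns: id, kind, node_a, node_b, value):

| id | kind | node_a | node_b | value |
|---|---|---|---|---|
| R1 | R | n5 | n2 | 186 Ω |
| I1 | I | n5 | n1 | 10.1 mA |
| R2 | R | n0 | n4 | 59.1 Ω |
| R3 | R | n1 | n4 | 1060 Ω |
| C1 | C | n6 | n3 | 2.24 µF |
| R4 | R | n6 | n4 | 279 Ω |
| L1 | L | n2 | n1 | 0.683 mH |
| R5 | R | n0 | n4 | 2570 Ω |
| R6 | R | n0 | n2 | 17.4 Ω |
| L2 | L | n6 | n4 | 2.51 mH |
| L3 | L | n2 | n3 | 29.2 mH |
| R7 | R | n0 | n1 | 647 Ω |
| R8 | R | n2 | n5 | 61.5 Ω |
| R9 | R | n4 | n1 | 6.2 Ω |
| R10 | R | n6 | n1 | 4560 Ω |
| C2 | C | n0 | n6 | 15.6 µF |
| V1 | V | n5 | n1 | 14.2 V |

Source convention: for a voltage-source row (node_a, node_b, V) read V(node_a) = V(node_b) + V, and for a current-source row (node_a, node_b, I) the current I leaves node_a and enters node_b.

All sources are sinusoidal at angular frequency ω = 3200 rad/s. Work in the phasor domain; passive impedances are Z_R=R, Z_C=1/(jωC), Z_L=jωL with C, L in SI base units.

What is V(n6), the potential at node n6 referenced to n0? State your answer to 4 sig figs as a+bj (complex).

-0.5567-0.1186j V

Element admittances at ω=3200 rad/s:
  Y(R1) = 0.005376+0.000j S between n5,n2
  I1: injects 0.0101 A into n1 (from n5)
  Y(R2) = 0.01692+0.000j S between n0,n4
  Y(R3) = 0.0009434+0.000j S between n1,n4
  Y(C1) = 0.000+0.007168j S between n6,n3
  Y(R4) = 0.003584+0.000j S between n6,n4
  Y(L1) = 0.000-0.4575j S between n2,n1
  Y(R5) = 0.0003891+0.000j S between n0,n4
  Y(R6) = 0.05747+0.000j S between n0,n2
  Y(L2) = 0.000-0.1245j S between n6,n4
  Y(L3) = 0.000-0.01070j S between n2,n3
  Y(R7) = 0.001546+0.000j S between n0,n1
  Y(R8) = 0.01626+0.000j S between n2,n5
  Y(R9) = 0.1613+0.000j S between n4,n1
  Y(R10) = 0.0002193+0.000j S between n6,n1
  Y(C2) = 0.000+0.04992j S between n0,n6
  V1: constraint V(n5)−V(n1) = 14.2
Assemble and solve the 7×7 MNA system:
  V(n1)=-0.1463-0.2157j  V(n2)=-0.02763+0.4822j  V(n3)=1.045+1.701j  V(n4)=-0.2373+0.02377j  V(n5)=14.05-0.2157j  V(n6)=-0.5567-0.1186j
  i(V1)=-0.3148+0.01510j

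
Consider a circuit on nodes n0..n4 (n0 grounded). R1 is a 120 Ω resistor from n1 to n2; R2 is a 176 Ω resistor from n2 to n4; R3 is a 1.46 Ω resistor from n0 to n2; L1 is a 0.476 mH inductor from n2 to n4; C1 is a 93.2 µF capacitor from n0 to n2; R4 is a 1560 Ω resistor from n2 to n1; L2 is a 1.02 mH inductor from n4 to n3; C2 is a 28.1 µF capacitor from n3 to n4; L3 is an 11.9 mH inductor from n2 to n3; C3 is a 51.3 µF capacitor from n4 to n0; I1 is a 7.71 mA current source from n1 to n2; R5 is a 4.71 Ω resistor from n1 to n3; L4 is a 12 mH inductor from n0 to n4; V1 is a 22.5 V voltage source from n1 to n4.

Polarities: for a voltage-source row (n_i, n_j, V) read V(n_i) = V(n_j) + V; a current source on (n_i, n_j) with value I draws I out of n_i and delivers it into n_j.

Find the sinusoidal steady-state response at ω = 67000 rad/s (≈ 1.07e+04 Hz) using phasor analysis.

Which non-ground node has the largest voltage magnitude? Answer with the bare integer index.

1

Element admittances at ω=67000 rad/s:
  Y(R1) = 0.008333+0.000j S between n1,n2
  Y(R2) = 0.005682+0.000j S between n2,n4
  Y(R3) = 0.6849+0.000j S between n0,n2
  Y(L1) = 0.000-0.03136j S between n2,n4
  Y(C1) = 0.000+6.244j S between n0,n2
  Y(R4) = 0.0006410+0.000j S between n2,n1
  Y(L2) = 0.000-0.01463j S between n4,n3
  Y(C2) = 0.000+1.883j S between n3,n4
  Y(L3) = 0.000-0.001254j S between n2,n3
  Y(C3) = 0.000+3.437j S between n4,n0
  I1: injects 0.00771 A into n2 (from n1)
  Y(R5) = 0.2123+0.000j S between n1,n3
  Y(L4) = 0.000-0.001244j S between n0,n4
  V1: constraint V(n1)−V(n4) = 22.5
Assemble and solve the 5×5 MNA system:
  V(n1)=22.50+0.06097j  V(n2)=0.003818-0.03313j  V(n3)=0.2870-2.465j  V(n4)=-0.0003359+0.06097j
  i(V1)=-4.926-0.5372j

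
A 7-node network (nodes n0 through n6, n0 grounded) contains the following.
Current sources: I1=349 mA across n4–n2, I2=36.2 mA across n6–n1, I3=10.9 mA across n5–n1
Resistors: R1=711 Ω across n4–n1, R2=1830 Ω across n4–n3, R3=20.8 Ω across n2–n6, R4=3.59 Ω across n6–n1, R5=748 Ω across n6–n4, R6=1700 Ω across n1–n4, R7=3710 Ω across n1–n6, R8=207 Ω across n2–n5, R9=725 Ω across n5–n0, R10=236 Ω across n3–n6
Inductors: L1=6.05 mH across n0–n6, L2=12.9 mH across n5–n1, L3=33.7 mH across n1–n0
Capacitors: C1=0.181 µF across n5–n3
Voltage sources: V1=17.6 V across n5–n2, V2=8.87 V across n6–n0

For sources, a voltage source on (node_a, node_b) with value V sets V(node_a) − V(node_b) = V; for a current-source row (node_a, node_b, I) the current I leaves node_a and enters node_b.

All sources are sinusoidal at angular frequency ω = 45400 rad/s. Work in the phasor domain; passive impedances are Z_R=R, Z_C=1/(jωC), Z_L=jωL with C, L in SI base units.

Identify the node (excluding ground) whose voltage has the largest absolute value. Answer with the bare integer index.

4

Element admittances at ω=45400 rad/s:
  I1: injects 0.349 A into n2 (from n4)
  Y(R1) = 0.001406+0.000j S between n4,n1
  Y(R2) = 0.0005464+0.000j S between n4,n3
  Y(R3) = 0.04808+0.000j S between n2,n6
  Y(R4) = 0.2786+0.000j S between n6,n1
  Y(R5) = 0.001337+0.000j S between n6,n4
  Y(L1) = 0.000-0.003641j S between n0,n6
  Y(R6) = 0.0005882+0.000j S between n1,n4
  I2: injects 0.0362 A into n1 (from n6)
  I3: injects 0.0109 A into n1 (from n5)
  Y(R7) = 0.0002695+0.000j S between n1,n6
  Y(R8) = 0.004831+0.000j S between n2,n5
  Y(R9) = 0.001379+0.000j S between n5,n0
  Y(R10) = 0.004237+0.000j S between n3,n6
  Y(L2) = 0.000-0.001707j S between n5,n1
  Y(L3) = 0.000-0.0006536j S between n1,n0
  Y(C1) = 0.000+0.008217j S between n5,n3
  V1: constraint V(n5)−V(n2) = 17.6
  V2: constraint V(n6)−V(n0) = 8.87
Assemble and solve the 8×8 MNA system:
  V(n1)=8.408-0.1004j  V(n2)=12.68-0.5170j  V(n3)=22.62+13.36j  V(n4)=-79.42+1.831j  V(n5)=30.28-0.5170j  V(n6)=8.870+0.000j
  i(V1)=-0.2510-0.02486j  i(V2)=-0.04170+0.03850j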